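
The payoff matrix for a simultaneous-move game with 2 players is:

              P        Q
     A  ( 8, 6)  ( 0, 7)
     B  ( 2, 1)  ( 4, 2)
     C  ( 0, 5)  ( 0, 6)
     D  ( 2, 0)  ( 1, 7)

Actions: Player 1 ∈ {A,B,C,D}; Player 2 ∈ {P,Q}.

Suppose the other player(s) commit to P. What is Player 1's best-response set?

P1 best: {A}

u_1(A vs P) = 8
u_1(B vs P) = 2
u_1(C vs P) = 0
u_1(D vs P) = 2
max payoff 8 at {A}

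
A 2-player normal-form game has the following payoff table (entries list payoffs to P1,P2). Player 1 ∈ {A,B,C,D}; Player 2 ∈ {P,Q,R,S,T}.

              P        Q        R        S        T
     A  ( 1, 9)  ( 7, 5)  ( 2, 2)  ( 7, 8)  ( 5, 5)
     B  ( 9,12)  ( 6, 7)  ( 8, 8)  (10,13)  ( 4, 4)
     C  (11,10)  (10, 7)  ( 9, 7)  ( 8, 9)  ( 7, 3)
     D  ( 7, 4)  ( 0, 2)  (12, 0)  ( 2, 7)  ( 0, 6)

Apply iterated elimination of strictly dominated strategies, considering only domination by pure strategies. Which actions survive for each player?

P1 drop A (C beats it: P:11>1 Q:10>7 R:9>2 S:8>7 T:7>5)
P2 drop Q (P beats it: B:12>7 C:10>7 D:4>2)
P2 drop R (P beats it: B:12>8 C:10>7 D:4>0)
P1 drop D (B beats it: P:9>7 S:10>2 T:4>0)
P2 drop T (P beats it: B:12>4 C:10>3)
P1→{B,C} P2→{P,S}

Remaining: P1:{B,C} P2:{P,S}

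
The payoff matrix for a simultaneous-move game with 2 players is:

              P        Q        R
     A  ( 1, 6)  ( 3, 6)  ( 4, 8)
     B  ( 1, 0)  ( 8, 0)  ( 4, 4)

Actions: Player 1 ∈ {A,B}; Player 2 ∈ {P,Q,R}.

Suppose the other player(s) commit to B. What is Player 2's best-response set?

P2 best: {R}

u_2(P vs B) = 0
u_2(Q vs B) = 0
u_2(R vs B) = 4
max payoff 4 at {R}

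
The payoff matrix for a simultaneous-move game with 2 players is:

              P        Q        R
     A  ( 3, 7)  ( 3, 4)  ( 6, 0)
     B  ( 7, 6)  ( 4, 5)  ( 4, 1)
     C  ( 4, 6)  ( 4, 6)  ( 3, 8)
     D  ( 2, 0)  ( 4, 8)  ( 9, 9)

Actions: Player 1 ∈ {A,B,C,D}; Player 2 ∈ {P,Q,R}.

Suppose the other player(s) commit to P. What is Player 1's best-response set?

BR_1 = {B}

u_1(A vs P) = 3
u_1(B vs P) = 7
u_1(C vs P) = 4
u_1(D vs P) = 2
max payoff 7 at {B}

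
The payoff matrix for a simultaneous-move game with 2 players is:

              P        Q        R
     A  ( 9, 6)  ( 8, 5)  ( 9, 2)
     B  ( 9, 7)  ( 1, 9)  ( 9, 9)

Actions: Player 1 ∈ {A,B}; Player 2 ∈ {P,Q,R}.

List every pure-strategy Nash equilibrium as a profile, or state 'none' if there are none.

PSNE = {(A,P), (B,R)}

(A,P): NE
(A,Q): not NE [P2→P gives 6>5]
(A,R): not NE [P2→P gives 6>2]
(B,P): not NE [P2→R gives 9>7]
(B,Q): not NE [P1→A gives 8>1]
(B,R): NE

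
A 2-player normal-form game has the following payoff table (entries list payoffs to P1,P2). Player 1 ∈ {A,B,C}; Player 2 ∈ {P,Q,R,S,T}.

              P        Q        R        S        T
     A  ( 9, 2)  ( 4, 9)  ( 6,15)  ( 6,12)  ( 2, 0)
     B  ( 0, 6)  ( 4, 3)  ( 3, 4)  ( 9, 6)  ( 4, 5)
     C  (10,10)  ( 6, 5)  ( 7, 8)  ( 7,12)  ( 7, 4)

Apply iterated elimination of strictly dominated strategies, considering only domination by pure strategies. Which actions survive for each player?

P1 drop A (C beats it: P:10>9 Q:6>4 R:7>6 S:7>6 T:7>2)
P2 drop Q (P beats it: B:6>3 C:10>5)
P2 drop R (P beats it: B:6>4 C:10>8)
P2 drop T (P beats it: B:6>5 C:10>4)
P1→{B,C} P2→{P,S}

Survivors P1:{B,C} P2:{P,S}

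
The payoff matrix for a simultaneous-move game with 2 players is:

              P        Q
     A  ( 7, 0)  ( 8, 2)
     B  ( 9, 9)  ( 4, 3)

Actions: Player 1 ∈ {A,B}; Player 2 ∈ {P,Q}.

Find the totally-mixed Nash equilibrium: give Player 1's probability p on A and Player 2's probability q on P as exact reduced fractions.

P1 indiff ⇒ q·7+(1-q)·8 = q·9+(1-q)·4 ⇒ q(-2) = (1-q)(-4) ⇒ q = 2/3
P2 indiff ⇒ p·0+(1-p)·9 = p·2+(1-p)·3 ⇒ p(-2) = (1-p)(-6) ⇒ p = 3/4

p=3/4, q=2/3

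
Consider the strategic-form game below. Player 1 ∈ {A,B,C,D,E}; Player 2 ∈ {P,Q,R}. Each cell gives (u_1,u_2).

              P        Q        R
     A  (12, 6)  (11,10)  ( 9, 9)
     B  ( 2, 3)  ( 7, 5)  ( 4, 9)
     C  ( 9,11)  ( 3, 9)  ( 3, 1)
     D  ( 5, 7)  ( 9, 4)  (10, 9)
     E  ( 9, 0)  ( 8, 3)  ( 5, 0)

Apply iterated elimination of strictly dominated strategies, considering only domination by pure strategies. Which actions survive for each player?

P1 drop B (A beats it: P:12>2 Q:11>7 R:9>4)
P1 drop C (A beats it: P:12>9 Q:11>3 R:9>3)
P1 drop E (A beats it: P:12>9 Q:11>8 R:9>5)
P2 drop P (R beats it: A:9>6 D:9>7)
P1→{A,D} P2→{Q,R}

Survivors P1:{A,D} P2:{Q,R}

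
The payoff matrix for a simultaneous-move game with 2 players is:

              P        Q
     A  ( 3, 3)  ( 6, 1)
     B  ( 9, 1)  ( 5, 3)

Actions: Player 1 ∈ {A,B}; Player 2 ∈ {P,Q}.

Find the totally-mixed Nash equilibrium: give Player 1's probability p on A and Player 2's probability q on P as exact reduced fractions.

P1 indiff ⇒ q·3+(1-q)·6 = q·9+(1-q)·5 ⇒ q(-6) = (1-q)(-1) ⇒ q = 1/7
P2 indiff ⇒ p·3+(1-p)·1 = p·1+(1-p)·3 ⇒ p(2) = (1-p)(2) ⇒ p = 1/2

p=1/2, q=1/7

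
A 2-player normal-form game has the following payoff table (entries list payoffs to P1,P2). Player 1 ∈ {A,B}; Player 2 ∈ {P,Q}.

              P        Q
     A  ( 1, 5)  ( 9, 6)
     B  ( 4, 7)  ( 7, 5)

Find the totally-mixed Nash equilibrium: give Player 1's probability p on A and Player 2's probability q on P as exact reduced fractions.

P1 indiff ⇒ q·1+(1-q)·9 = q·4+(1-q)·7 ⇒ q(-3) = (1-q)(-2) ⇒ q = 2/5
P2 indiff ⇒ p·5+(1-p)·7 = p·6+(1-p)·5 ⇒ p(-1) = (1-p)(-2) ⇒ p = 2/3

(p,q) = (2/3, 2/5)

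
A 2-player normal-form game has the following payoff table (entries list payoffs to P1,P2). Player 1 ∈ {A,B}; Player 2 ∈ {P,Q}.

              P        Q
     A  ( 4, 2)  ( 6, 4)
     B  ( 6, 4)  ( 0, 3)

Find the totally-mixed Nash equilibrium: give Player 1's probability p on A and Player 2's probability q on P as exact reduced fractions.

(p,q) = (1/3, 3/4)

P1 indiff ⇒ q·4+(1-q)·6 = q·6+(1-q)·0 ⇒ q(-2) = (1-q)(-6) ⇒ q = 3/4
P2 indiff ⇒ p·2+(1-p)·4 = p·4+(1-p)·3 ⇒ p(-2) = (1-p)(-1) ⇒ p = 1/3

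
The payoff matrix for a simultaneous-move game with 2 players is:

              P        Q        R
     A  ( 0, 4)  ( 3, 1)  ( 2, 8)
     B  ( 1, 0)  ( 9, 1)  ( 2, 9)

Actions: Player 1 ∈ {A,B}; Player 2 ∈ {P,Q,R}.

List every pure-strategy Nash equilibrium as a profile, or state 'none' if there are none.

Nash profiles: (A,R), (B,R)

(A,P): not NE [P1→B gives 1>0; P2→R gives 8>4]
(A,Q): not NE [P1→B gives 9>3; P2→R gives 8>1]
(A,R): NE
(B,P): not NE [P2→R gives 9>0]
(B,Q): not NE [P2→R gives 9>1]
(B,R): NE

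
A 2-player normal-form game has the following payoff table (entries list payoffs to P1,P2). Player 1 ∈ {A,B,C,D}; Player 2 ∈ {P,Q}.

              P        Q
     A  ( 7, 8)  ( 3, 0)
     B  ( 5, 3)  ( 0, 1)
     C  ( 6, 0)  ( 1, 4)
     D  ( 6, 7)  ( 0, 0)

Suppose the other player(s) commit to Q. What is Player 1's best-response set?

u_1(A vs Q) = 3
u_1(B vs Q) = 0
u_1(C vs Q) = 1
u_1(D vs Q) = 0
max payoff 3 at {A}

P1 best: {A}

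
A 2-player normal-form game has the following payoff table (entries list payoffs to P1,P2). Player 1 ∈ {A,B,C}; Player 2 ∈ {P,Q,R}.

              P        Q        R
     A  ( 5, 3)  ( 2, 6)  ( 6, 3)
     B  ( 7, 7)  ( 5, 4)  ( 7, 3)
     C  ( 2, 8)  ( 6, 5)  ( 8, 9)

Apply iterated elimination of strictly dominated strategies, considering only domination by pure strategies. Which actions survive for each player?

P1 drop A (B beats it: P:7>5 Q:5>2 R:7>6)
P2 drop Q (P beats it: B:7>4 C:8>5)
P1→{B,C} P2→{P,R}

Survivors P1:{B,C} P2:{P,R}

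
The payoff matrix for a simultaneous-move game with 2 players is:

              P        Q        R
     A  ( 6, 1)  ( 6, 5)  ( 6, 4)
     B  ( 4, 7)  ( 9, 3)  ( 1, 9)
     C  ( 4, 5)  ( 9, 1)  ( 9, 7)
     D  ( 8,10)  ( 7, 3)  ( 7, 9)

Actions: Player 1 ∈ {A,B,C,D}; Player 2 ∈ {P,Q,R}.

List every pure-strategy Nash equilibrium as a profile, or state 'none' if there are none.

NE set: (C,R), (D,P)

(A,P): not NE [P1→D gives 8>6; P2→Q gives 5>1]
(A,Q): not NE [P1→C gives 9>6]
(A,R): not NE [P1→C gives 9>6; P2→Q gives 5>4]
(B,P): not NE [P1→D gives 8>4; P2→R gives 9>7]
(B,Q): not NE [P2→R gives 9>3]
(B,R): not NE [P1→C gives 9>1]
(C,P): not NE [P1→D gives 8>4; P2→R gives 7>5]
(C,Q): not NE [P2→R gives 7>1]
(C,R): NE
(D,P): NE
(D,Q): not NE [P1→C gives 9>7; P2→P gives 10>3]
(D,R): not NE [P1→C gives 9>7; P2→P gives 10>9]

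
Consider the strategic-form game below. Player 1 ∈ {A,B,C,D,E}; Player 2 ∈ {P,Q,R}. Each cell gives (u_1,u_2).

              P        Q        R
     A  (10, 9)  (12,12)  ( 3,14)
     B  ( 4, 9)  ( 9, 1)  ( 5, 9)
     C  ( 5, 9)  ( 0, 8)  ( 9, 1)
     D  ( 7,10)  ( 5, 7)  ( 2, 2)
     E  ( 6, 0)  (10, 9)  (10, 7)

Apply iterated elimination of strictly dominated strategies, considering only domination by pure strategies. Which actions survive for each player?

P1 drop B (E beats it: P:6>4 Q:10>9 R:10>5)
P1 drop C (E beats it: P:6>5 Q:10>0 R:10>9)
P1 drop D (A beats it: P:10>7 Q:12>5 R:3>2)
P2 drop P (Q beats it: A:12>9 E:9>0)
P1→{A,E} P2→{Q,R}

Remaining: P1:{A,E} P2:{Q,R}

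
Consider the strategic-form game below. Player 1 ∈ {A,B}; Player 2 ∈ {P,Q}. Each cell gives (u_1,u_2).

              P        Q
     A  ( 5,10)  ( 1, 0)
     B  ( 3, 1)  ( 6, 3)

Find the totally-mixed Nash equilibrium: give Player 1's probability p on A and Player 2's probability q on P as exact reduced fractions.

(p,q) = (1/6, 5/7)

P1 indiff ⇒ q·5+(1-q)·1 = q·3+(1-q)·6 ⇒ q(2) = (1-q)(5) ⇒ q = 5/7
P2 indiff ⇒ p·10+(1-p)·1 = p·0+(1-p)·3 ⇒ p(10) = (1-p)(2) ⇒ p = 1/6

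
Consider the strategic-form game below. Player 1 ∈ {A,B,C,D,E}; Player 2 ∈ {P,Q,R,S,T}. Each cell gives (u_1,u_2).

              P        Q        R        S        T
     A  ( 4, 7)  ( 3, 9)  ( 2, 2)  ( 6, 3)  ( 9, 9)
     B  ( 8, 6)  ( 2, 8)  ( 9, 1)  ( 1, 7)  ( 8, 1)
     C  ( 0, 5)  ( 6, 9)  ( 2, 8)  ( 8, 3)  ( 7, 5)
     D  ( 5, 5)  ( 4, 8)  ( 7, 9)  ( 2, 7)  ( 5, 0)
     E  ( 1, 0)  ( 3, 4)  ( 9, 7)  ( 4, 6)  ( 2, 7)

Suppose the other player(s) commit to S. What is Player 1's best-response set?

u_1(A vs S) = 6
u_1(B vs S) = 1
u_1(C vs S) = 8
u_1(D vs S) = 2
u_1(E vs S) = 4
max payoff 8 at {C}

argmax u_1 = {C}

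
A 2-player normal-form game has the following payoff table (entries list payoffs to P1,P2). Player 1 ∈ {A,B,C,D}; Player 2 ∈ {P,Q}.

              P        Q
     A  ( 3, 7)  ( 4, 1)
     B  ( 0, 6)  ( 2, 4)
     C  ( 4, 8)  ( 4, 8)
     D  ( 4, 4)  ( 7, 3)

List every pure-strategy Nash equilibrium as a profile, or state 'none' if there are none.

NE set: (C,P), (D,P)

(A,P): not NE [P1→D gives 4>3]
(A,Q): not NE [P1→D gives 7>4; P2→P gives 7>1]
(B,P): not NE [P1→D gives 4>0]
(B,Q): not NE [P1→D gives 7>2; P2→P gives 6>4]
(C,P): NE
(C,Q): not NE [P1→D gives 7>4]
(D,P): NE
(D,Q): not NE [P2→P gives 4>3]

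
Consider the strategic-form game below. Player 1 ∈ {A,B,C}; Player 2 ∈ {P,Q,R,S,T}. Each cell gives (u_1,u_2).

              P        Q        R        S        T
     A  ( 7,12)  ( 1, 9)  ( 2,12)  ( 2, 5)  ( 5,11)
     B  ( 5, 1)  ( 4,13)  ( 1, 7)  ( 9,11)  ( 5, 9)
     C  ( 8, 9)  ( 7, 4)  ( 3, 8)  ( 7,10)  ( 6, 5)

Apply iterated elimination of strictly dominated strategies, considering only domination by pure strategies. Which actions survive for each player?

P1 drop A (C beats it: P:8>7 Q:7>1 R:3>2 S:7>2 T:6>5)
P2 drop P (S beats it: B:11>1 C:10>9)
P2 drop R (S beats it: B:11>7 C:10>8)
P2 drop T (S beats it: B:11>9 C:10>5)
P1→{B,C} P2→{Q,S}

Survivors P1:{B,C} P2:{Q,S}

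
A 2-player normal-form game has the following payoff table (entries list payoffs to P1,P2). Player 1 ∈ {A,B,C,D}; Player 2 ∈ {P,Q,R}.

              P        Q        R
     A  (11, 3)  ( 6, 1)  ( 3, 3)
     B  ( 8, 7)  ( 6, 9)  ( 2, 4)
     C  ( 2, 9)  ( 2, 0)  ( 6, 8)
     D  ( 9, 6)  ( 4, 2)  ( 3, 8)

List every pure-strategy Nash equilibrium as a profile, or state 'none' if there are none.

Nash profiles: (A,P), (B,Q)

(A,P): NE
(A,Q): not NE [P2→R gives 3>1]
(A,R): not NE [P1→C gives 6>3]
(B,P): not NE [P1→A gives 11>8; P2→Q gives 9>7]
(B,Q): NE
(B,R): not NE [P1→C gives 6>2; P2→Q gives 9>4]
(C,P): not NE [P1→A gives 11>2]
(C,Q): not NE [P1→B gives 6>2; P2→P gives 9>0]
(C,R): not NE [P2→P gives 9>8]
(D,P): not NE [P1→A gives 11>9; P2→R gives 8>6]
(D,Q): not NE [P1→B gives 6>4; P2→R gives 8>2]
(D,R): not NE [P1→C gives 6>3]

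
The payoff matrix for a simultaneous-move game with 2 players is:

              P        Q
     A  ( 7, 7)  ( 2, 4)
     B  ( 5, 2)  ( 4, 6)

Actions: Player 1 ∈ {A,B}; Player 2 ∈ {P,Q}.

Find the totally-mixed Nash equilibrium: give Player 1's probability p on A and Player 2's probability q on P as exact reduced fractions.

p=4/7, q=1/2

P1 indiff ⇒ q·7+(1-q)·2 = q·5+(1-q)·4 ⇒ q(2) = (1-q)(2) ⇒ q = 1/2
P2 indiff ⇒ p·7+(1-p)·2 = p·4+(1-p)·6 ⇒ p(3) = (1-p)(4) ⇒ p = 4/7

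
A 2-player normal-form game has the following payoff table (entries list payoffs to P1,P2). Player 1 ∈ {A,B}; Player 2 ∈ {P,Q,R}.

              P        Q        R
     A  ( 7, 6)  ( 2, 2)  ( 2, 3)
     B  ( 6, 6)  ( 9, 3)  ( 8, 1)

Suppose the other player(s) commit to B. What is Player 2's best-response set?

P2 best: {P}

u_2(P vs B) = 6
u_2(Q vs B) = 3
u_2(R vs B) = 1
max payoff 6 at {P}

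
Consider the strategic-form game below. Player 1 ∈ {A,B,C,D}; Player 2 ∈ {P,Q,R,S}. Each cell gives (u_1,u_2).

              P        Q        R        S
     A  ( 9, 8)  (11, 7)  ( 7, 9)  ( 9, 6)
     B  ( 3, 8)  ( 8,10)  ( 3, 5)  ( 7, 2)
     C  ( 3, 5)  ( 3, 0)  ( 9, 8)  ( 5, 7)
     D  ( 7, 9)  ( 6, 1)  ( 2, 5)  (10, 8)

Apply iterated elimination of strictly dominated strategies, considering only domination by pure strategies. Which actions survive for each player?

Remaining: P1:{A,C,D} P2:{P,R,S}

P1 drop B (A beats it: P:9>3 Q:11>8 R:7>3 S:9>7)
P2 drop Q (P beats it: A:8>7 C:5>0 D:9>1)
P1→{A,C,D} P2→{P,R,S}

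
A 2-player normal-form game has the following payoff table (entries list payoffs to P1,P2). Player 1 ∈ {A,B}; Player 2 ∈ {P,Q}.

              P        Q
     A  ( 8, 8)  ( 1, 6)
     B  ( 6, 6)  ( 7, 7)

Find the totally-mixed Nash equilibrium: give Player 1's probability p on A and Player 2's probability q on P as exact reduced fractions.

p=1/3, q=3/4

P1 indiff ⇒ q·8+(1-q)·1 = q·6+(1-q)·7 ⇒ q(2) = (1-q)(6) ⇒ q = 3/4
P2 indiff ⇒ p·8+(1-p)·6 = p·6+(1-p)·7 ⇒ p(2) = (1-p)(1) ⇒ p = 1/3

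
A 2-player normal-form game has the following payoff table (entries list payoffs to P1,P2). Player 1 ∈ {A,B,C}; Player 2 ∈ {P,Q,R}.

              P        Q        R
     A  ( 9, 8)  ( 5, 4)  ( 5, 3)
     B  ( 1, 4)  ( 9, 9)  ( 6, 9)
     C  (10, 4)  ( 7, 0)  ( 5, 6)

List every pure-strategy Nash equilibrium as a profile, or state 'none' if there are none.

(A,P): not NE [P1→C gives 10>9]
(A,Q): not NE [P1→B gives 9>5; P2→P gives 8>4]
(A,R): not NE [P1→B gives 6>5; P2→P gives 8>3]
(B,P): not NE [P1→C gives 10>1; P2→R gives 9>4]
(B,Q): NE
(B,R): NE
(C,P): not NE [P2→R gives 6>4]
(C,Q): not NE [P1→B gives 9>7; P2→R gives 6>0]
(C,R): not NE [P1→B gives 6>5]

NE set: (B,Q), (B,R)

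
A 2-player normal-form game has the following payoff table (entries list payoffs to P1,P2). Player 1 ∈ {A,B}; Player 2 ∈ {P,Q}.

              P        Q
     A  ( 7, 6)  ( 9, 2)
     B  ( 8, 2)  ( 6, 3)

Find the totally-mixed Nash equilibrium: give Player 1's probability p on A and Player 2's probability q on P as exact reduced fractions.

P1 indiff ⇒ q·7+(1-q)·9 = q·8+(1-q)·6 ⇒ q(-1) = (1-q)(-3) ⇒ q = 3/4
P2 indiff ⇒ p·6+(1-p)·2 = p·2+(1-p)·3 ⇒ p(4) = (1-p)(1) ⇒ p = 1/5

P1 mixes 1/5 on A; P2 mixes 3/4 on P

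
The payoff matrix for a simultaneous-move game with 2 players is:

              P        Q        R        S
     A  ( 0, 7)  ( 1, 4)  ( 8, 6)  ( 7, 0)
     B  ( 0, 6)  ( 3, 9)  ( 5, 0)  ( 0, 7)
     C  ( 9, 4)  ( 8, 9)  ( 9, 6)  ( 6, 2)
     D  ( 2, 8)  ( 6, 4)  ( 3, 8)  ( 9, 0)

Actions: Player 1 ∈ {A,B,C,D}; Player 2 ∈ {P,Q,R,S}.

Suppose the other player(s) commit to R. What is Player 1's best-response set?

argmax u_1 = {C}

u_1(A vs R) = 8
u_1(B vs R) = 5
u_1(C vs R) = 9
u_1(D vs R) = 3
max payoff 9 at {C}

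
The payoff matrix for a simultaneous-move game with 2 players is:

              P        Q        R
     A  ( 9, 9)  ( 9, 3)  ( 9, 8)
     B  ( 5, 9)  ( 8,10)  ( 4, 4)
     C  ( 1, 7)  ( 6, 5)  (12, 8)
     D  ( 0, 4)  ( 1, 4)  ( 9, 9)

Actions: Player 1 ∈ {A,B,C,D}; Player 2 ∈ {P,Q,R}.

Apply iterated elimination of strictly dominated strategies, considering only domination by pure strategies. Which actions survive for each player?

P1 drop B (A beats it: P:9>5 Q:9>8 R:9>4)
P1 drop D (C beats it: P:1>0 Q:6>1 R:12>9)
P2 drop Q (P beats it: A:9>3 C:7>5)
P1→{A,C} P2→{P,R}

Remaining: P1:{A,C} P2:{P,R}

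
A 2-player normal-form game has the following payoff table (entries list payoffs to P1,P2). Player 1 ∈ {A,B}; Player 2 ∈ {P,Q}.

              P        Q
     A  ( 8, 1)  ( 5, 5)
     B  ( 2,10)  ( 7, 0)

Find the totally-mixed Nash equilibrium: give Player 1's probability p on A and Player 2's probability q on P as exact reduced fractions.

p=5/7, q=1/4

P1 indiff ⇒ q·8+(1-q)·5 = q·2+(1-q)·7 ⇒ q(6) = (1-q)(2) ⇒ q = 1/4
P2 indiff ⇒ p·1+(1-p)·10 = p·5+(1-p)·0 ⇒ p(-4) = (1-p)(-10) ⇒ p = 5/7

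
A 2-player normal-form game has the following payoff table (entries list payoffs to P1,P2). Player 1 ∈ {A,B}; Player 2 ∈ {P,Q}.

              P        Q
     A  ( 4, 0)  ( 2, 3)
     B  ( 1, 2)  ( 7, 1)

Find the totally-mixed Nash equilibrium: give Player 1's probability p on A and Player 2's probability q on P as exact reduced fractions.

(p,q) = (1/4, 5/8)

P1 indiff ⇒ q·4+(1-q)·2 = q·1+(1-q)·7 ⇒ q(3) = (1-q)(5) ⇒ q = 5/8
P2 indiff ⇒ p·0+(1-p)·2 = p·3+(1-p)·1 ⇒ p(-3) = (1-p)(-1) ⇒ p = 1/4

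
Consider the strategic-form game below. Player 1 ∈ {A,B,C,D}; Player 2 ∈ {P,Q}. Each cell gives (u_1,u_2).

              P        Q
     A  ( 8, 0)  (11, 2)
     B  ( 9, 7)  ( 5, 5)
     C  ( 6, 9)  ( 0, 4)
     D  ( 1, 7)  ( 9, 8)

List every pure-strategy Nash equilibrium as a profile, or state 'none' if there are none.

(A,P): not NE [P1→B gives 9>8; P2→Q gives 2>0]
(A,Q): NE
(B,P): NE
(B,Q): not NE [P1→A gives 11>5; P2→P gives 7>5]
(C,P): not NE [P1→B gives 9>6]
(C,Q): not NE [P1→A gives 11>0; P2→P gives 9>4]
(D,P): not NE [P1→B gives 9>1; P2→Q gives 8>7]
(D,Q): not NE [P1→A gives 11>9]

Nash profiles: (A,Q), (B,P)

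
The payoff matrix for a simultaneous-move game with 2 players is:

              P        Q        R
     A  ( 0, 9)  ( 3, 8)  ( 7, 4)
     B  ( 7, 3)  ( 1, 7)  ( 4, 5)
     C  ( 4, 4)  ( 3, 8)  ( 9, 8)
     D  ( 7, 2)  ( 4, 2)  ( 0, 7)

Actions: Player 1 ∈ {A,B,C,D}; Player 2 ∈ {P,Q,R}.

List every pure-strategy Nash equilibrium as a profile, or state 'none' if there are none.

(A,P): not NE [P1→D gives 7>0]
(A,Q): not NE [P1→D gives 4>3; P2→P gives 9>8]
(A,R): not NE [P1→C gives 9>7; P2→P gives 9>4]
(B,P): not NE [P2→Q gives 7>3]
(B,Q): not NE [P1→D gives 4>1]
(B,R): not NE [P1→C gives 9>4; P2→Q gives 7>5]
(C,P): not NE [P1→D gives 7>4; P2→R gives 8>4]
(C,Q): not NE [P1→D gives 4>3]
(C,R): NE
(D,P): not NE [P2→R gives 7>2]
(D,Q): not NE [P2→R gives 7>2]
(D,R): not NE [P1→C gives 9>0]

PSNE = {(C,R)}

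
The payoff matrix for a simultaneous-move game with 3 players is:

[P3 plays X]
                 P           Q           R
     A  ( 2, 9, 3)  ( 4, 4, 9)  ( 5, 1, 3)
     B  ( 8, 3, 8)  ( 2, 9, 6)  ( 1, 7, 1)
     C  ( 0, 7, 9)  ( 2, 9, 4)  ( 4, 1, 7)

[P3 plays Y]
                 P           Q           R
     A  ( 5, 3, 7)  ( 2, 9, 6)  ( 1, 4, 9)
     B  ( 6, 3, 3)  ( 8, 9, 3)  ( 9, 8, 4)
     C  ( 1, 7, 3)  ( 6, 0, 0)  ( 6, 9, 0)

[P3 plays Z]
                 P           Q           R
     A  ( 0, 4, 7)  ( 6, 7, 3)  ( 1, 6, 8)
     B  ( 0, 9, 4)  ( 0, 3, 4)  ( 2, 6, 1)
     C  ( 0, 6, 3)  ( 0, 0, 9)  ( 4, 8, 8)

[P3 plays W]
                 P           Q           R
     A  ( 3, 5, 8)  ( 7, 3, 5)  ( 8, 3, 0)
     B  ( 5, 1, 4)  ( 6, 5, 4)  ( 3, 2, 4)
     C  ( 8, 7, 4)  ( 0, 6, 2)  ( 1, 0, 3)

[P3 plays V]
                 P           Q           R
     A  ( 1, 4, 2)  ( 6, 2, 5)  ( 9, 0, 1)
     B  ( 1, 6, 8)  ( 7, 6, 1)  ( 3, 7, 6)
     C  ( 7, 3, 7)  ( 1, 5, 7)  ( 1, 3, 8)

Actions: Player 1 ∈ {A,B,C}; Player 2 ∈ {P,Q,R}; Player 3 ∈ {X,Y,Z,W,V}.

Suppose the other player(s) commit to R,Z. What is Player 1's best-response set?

u_1(A vs R,Z) = 1
u_1(B vs R,Z) = 2
u_1(C vs R,Z) = 4
max payoff 4 at {C}

P1 best: {C}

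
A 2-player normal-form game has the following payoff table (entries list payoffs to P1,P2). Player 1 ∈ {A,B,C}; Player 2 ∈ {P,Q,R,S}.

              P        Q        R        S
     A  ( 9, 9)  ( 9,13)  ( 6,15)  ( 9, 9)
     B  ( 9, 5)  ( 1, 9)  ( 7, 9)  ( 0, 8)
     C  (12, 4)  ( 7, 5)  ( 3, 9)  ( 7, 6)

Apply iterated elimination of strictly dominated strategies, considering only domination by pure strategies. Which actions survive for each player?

IESDS → P1:{A,B} P2:{Q,R}

P2 drop P (Q beats it: A:13>9 B:9>5 C:5>4)
P1 drop C (A beats it: Q:9>7 R:6>3 S:9>7)
P2 drop S (Q beats it: A:13>9 B:9>8)
P1→{A,B} P2→{Q,R}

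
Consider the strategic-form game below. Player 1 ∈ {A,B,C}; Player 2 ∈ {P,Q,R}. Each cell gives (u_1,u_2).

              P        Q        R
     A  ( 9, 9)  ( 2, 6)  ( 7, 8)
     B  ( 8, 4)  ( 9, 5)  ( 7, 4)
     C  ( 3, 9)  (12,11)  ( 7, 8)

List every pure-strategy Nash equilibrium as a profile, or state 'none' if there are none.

(A,P): NE
(A,Q): not NE [P1→C gives 12>2; P2→P gives 9>6]
(A,R): not NE [P2→P gives 9>8]
(B,P): not NE [P1→A gives 9>8; P2→Q gives 5>4]
(B,Q): not NE [P1→C gives 12>9]
(B,R): not NE [P2→Q gives 5>4]
(C,P): not NE [P1→A gives 9>3; P2→Q gives 11>9]
(C,Q): NE
(C,R): not NE [P2→Q gives 11>8]

Nash profiles: (A,P), (C,Q)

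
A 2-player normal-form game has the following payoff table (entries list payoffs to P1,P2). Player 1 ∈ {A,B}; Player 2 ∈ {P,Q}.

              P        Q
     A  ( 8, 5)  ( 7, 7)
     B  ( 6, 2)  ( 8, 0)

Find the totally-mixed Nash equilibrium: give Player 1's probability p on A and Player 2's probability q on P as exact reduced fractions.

p=1/2, q=1/3

P1 indiff ⇒ q·8+(1-q)·7 = q·6+(1-q)·8 ⇒ q(2) = (1-q)(1) ⇒ q = 1/3
P2 indiff ⇒ p·5+(1-p)·2 = p·7+(1-p)·0 ⇒ p(-2) = (1-p)(-2) ⇒ p = 1/2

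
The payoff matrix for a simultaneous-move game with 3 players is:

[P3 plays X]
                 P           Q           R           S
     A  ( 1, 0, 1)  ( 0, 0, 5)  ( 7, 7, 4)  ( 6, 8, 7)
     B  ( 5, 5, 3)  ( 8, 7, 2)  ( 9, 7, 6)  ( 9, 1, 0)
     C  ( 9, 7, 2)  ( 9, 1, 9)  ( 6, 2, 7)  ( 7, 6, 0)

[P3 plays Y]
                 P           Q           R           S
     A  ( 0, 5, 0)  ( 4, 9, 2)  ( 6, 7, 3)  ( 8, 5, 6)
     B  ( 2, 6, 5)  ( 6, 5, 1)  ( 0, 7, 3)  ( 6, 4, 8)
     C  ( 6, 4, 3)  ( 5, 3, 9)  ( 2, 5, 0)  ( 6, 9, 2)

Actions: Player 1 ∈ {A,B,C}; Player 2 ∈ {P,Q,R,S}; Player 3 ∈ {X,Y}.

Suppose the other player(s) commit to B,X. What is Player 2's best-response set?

BR_2 = {Q,R}

u_2(P vs B,X) = 5
u_2(Q vs B,X) = 7
u_2(R vs B,X) = 7
u_2(S vs B,X) = 1
max payoff 7 at {Q,R}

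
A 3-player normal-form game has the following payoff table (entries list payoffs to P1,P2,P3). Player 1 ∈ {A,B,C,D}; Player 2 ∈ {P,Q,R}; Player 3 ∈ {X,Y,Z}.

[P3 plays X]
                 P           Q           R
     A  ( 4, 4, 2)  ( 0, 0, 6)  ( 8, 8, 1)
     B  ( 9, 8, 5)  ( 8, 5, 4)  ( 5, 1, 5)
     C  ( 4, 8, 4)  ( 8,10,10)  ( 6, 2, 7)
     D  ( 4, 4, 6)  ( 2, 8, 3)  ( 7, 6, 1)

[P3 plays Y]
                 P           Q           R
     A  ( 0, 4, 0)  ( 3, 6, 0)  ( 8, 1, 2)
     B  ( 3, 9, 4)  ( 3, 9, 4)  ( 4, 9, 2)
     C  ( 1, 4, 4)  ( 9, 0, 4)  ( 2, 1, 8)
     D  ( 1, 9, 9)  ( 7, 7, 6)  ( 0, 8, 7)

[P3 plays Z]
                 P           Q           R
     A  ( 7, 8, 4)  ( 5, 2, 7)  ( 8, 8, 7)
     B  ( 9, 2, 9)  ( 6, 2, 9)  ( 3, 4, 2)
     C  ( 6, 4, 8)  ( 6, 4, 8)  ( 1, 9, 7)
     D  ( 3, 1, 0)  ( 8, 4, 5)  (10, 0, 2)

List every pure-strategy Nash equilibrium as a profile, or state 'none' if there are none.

PSNE = {(C,Q,X)}

(A,P,X): not NE [P1→B gives 9>4; P2→R gives 8>4; P3→Z gives 4>2]
(A,P,Y): not NE [P1→B gives 3>0; P2→Q gives 6>4; P3→Z gives 4>0]
(A,P,Z): not NE [P1→B gives 9>7]
(A,Q,X): not NE [P1→C gives 8>0; P2→R gives 8>0; P3→Z gives 7>6]
(A,Q,Y): not NE [P1→C gives 9>3; P3→Z gives 7>0]
(A,Q,Z): not NE [P1→D gives 8>5; P2→R gives 8>2]
(A,R,X): not NE [P3→Z gives 7>1]
(A,R,Y): not NE [P2→Q gives 6>1; P3→Z gives 7>2]
(A,R,Z): not NE [P1→D gives 10>8]
(B,P,X): not NE [P3→Z gives 9>5]
(B,P,Y): not NE [P3→Z gives 9>4]
(B,P,Z): not NE [P2→R gives 4>2]
(B,Q,X): not NE [P2→P gives 8>5; P3→Z gives 9>4]
(B,Q,Y): not NE [P1→C gives 9>3; P3→Z gives 9>4]
(B,Q,Z): not NE [P1→D gives 8>6; P2→R gives 4>2]
(B,R,X): not NE [P1→A gives 8>5; P2→P gives 8>1]
(B,R,Y): not NE [P1→A gives 8>4; P3→X gives 5>2]
(B,R,Z): not NE [P1→D gives 10>3; P3→X gives 5>2]
(C,P,X): not NE [P1→B gives 9>4; P2→Q gives 10>8; P3→Z gives 8>4]
(C,P,Y): not NE [P1→B gives 3>1; P3→Z gives 8>4]
(C,P,Z): not NE [P1→B gives 9>6; P2→R gives 9>4]
(C,Q,X): NE
(C,Q,Y): not NE [P2→P gives 4>0; P3→X gives 10>4]
(C,Q,Z): not NE [P1→D gives 8>6; P2→R gives 9>4; P3→X gives 10>8]
(C,R,X): not NE [P1→A gives 8>6; P2→Q gives 10>2; P3→Y gives 8>7]
(C,R,Y): not NE [P1→A gives 8>2; P2→P gives 4>1]
(C,R,Z): not NE [P1→D gives 10>1; P3→Y gives 8>7]
(D,P,X): not NE [P1→B gives 9>4; P2→Q gives 8>4; P3→Y gives 9>6]
(D,P,Y): not NE [P1→B gives 3>1]
(D,P,Z): not NE [P1→B gives 9>3; P2→Q gives 4>1; P3→Y gives 9>0]
(D,Q,X): not NE [P1→C gives 8>2; P3→Y gives 6>3]
(D,Q,Y): not NE [P1→C gives 9>7; P2→P gives 9>7]
(D,Q,Z): not NE [P3→Y gives 6>5]
(D,R,X): not NE [P1→A gives 8>7; P2→Q gives 8>6; P3→Y gives 7>1]
(D,R,Y): not NE [P1→A gives 8>0; P2→P gives 9>8]
(D,R,Z): not NE [P2→Q gives 4>0; P3→Y gives 7>2]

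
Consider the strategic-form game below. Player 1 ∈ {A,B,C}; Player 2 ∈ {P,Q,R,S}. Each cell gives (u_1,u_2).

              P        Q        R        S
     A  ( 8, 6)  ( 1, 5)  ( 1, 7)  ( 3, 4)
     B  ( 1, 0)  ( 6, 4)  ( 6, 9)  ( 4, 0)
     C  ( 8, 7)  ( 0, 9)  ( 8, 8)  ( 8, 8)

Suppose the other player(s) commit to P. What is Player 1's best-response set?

u_1(A vs P) = 8
u_1(B vs P) = 1
u_1(C vs P) = 8
max payoff 8 at {A,C}

P1 best: {A,C}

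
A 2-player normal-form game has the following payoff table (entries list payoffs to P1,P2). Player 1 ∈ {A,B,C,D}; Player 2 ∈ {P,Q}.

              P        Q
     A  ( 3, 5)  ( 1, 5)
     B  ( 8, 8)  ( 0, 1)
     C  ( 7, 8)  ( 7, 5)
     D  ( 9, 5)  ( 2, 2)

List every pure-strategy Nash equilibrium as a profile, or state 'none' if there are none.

Nash profiles: (D,P)

(A,P): not NE [P1→D gives 9>3]
(A,Q): not NE [P1→C gives 7>1]
(B,P): not NE [P1→D gives 9>8]
(B,Q): not NE [P1→C gives 7>0; P2→P gives 8>1]
(C,P): not NE [P1→D gives 9>7]
(C,Q): not NE [P2→P gives 8>5]
(D,P): NE
(D,Q): not NE [P1→C gives 7>2; P2→P gives 5>2]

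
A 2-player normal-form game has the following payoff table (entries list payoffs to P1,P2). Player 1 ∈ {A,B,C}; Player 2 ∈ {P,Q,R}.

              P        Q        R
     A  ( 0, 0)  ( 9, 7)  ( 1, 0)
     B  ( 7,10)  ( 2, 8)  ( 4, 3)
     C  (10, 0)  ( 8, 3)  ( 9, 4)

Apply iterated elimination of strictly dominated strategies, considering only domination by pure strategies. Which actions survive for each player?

P1 drop B (C beats it: P:10>7 Q:8>2 R:9>4)
P2 drop P (Q beats it: A:7>0 C:3>0)
P1→{A,C} P2→{Q,R}

Remaining: P1:{A,C} P2:{Q,R}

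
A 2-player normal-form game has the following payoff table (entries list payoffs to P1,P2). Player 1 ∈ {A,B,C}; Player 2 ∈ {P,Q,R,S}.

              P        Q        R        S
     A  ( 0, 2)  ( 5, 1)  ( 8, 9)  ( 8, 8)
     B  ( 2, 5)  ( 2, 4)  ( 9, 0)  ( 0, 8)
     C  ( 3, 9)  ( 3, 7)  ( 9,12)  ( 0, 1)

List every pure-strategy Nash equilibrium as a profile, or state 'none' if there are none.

(A,P): not NE [P1→C gives 3>0; P2→R gives 9>2]
(A,Q): not NE [P2→R gives 9>1]
(A,R): not NE [P1→C gives 9>8]
(A,S): not NE [P2→R gives 9>8]
(B,P): not NE [P1→C gives 3>2; P2→S gives 8>5]
(B,Q): not NE [P1→A gives 5>2; P2→S gives 8>4]
(B,R): not NE [P2→S gives 8>0]
(B,S): not NE [P1→A gives 8>0]
(C,P): not NE [P2→R gives 12>9]
(C,Q): not NE [P1→A gives 5>3; P2→R gives 12>7]
(C,R): NE
(C,S): not NE [P1→A gives 8>0; P2→R gives 12>1]

PSNE = {(C,R)}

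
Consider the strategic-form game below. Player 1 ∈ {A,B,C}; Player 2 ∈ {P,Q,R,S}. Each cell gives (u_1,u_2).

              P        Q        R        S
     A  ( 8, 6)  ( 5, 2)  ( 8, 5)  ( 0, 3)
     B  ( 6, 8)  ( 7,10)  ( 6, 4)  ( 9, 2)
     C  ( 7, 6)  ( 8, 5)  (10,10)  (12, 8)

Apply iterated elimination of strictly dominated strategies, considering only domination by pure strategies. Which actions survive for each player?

Survivors P1:{A,C} P2:{P,R}

P1 drop B (C beats it: P:7>6 Q:8>7 R:10>6 S:12>9)
P2 drop Q (P beats it: A:6>2 C:6>5)
P2 drop S (R beats it: A:5>3 C:10>8)
P1→{A,C} P2→{P,R}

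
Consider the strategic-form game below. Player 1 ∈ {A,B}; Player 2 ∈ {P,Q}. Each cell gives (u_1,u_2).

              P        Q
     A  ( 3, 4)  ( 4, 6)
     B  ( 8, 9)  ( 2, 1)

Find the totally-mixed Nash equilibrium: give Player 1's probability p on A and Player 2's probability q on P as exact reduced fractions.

P1 mixes 4/5 on A; P2 mixes 2/7 on P

P1 indiff ⇒ q·3+(1-q)·4 = q·8+(1-q)·2 ⇒ q(-5) = (1-q)(-2) ⇒ q = 2/7
P2 indiff ⇒ p·4+(1-p)·9 = p·6+(1-p)·1 ⇒ p(-2) = (1-p)(-8) ⇒ p = 4/5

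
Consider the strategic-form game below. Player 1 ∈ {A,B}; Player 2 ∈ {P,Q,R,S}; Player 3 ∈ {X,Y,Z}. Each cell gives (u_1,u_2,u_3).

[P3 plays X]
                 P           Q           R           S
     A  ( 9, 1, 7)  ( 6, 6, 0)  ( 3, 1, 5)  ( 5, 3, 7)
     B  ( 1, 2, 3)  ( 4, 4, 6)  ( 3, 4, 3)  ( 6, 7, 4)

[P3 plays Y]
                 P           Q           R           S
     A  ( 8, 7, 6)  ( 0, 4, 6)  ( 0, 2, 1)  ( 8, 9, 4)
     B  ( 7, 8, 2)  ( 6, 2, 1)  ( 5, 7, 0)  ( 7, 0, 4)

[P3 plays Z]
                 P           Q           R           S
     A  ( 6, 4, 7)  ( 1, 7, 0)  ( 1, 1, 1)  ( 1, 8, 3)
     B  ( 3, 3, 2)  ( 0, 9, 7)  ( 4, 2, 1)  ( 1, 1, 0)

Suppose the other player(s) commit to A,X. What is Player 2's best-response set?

BR_2 = {Q}

u_2(P vs A,X) = 1
u_2(Q vs A,X) = 6
u_2(R vs A,X) = 1
u_2(S vs A,X) = 3
max payoff 6 at {Q}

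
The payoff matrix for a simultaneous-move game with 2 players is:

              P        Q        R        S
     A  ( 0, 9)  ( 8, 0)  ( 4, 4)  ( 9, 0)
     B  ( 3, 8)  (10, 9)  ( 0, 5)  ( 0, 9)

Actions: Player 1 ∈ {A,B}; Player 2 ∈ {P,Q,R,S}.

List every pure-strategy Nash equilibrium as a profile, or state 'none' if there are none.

(A,P): not NE [P1→B gives 3>0]
(A,Q): not NE [P1→B gives 10>8; P2→P gives 9>0]
(A,R): not NE [P2→P gives 9>4]
(A,S): not NE [P2→P gives 9>0]
(B,P): not NE [P2→S gives 9>8]
(B,Q): NE
(B,R): not NE [P1→A gives 4>0; P2→S gives 9>5]
(B,S): not NE [P1→A gives 9>0]

PSNE = {(B,Q)}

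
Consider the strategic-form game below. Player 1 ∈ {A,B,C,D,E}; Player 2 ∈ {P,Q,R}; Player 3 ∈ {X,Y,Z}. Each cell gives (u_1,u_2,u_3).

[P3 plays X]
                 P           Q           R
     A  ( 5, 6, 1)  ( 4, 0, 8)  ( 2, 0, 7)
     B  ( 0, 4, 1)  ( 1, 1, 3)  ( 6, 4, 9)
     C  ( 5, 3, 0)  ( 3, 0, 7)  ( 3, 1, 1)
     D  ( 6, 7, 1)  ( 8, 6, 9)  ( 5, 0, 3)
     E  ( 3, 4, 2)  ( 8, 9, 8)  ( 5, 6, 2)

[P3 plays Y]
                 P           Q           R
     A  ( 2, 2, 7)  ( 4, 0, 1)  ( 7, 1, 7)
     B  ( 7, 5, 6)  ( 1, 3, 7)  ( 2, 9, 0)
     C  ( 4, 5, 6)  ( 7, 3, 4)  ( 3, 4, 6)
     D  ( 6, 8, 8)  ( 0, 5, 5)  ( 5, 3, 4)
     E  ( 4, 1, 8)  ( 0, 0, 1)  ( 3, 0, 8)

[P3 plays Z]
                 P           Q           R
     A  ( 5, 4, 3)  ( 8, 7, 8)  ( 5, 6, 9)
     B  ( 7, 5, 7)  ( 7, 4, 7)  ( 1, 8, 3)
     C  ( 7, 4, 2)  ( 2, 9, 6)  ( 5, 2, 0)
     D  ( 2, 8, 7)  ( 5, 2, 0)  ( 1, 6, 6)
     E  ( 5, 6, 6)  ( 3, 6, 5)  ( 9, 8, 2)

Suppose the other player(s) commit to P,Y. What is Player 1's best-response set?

argmax u_1 = {B}

u_1(A vs P,Y) = 2
u_1(B vs P,Y) = 7
u_1(C vs P,Y) = 4
u_1(D vs P,Y) = 6
u_1(E vs P,Y) = 4
max payoff 7 at {B}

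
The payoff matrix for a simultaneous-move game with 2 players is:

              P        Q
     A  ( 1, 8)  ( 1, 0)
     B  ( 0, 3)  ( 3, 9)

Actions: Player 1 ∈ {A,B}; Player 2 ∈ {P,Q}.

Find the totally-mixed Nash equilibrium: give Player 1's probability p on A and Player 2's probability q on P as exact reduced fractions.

(p,q) = (3/7, 2/3)

P1 indiff ⇒ q·1+(1-q)·1 = q·0+(1-q)·3 ⇒ q(1) = (1-q)(2) ⇒ q = 2/3
P2 indiff ⇒ p·8+(1-p)·3 = p·0+(1-p)·9 ⇒ p(8) = (1-p)(6) ⇒ p = 3/7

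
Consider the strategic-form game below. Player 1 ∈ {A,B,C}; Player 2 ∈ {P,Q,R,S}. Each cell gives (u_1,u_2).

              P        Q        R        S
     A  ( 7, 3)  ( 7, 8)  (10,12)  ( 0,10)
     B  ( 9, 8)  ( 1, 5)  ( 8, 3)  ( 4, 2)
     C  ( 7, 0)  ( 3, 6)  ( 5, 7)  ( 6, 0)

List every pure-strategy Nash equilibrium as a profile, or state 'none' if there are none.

PSNE = {(A,R), (B,P)}

(A,P): not NE [P1→B gives 9>7; P2→R gives 12>3]
(A,Q): not NE [P2→R gives 12>8]
(A,R): NE
(A,S): not NE [P1→C gives 6>0; P2→R gives 12>10]
(B,P): NE
(B,Q): not NE [P1→A gives 7>1; P2→P gives 8>5]
(B,R): not NE [P1→A gives 10>8; P2→P gives 8>3]
(B,S): not NE [P1→C gives 6>4; P2→P gives 8>2]
(C,P): not NE [P1→B gives 9>7; P2→R gives 7>0]
(C,Q): not NE [P1→A gives 7>3; P2→R gives 7>6]
(C,R): not NE [P1→A gives 10>5]
(C,S): not NE [P2→R gives 7>0]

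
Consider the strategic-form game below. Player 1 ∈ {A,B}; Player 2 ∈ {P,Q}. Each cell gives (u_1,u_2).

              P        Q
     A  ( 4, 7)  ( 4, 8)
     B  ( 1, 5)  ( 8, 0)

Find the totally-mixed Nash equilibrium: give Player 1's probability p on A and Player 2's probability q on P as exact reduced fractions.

P1 indiff ⇒ q·4+(1-q)·4 = q·1+(1-q)·8 ⇒ q(3) = (1-q)(4) ⇒ q = 4/7
P2 indiff ⇒ p·7+(1-p)·5 = p·8+(1-p)·0 ⇒ p(-1) = (1-p)(-5) ⇒ p = 5/6

(p,q) = (5/6, 4/7)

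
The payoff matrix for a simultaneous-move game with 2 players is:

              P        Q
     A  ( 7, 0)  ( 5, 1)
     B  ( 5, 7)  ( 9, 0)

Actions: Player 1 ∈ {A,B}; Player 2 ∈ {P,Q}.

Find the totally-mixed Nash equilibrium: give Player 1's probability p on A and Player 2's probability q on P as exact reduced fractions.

P1 indiff ⇒ q·7+(1-q)·5 = q·5+(1-q)·9 ⇒ q(2) = (1-q)(4) ⇒ q = 2/3
P2 indiff ⇒ p·0+(1-p)·7 = p·1+(1-p)·0 ⇒ p(-1) = (1-p)(-7) ⇒ p = 7/8

P1 mixes 7/8 on A; P2 mixes 2/3 on P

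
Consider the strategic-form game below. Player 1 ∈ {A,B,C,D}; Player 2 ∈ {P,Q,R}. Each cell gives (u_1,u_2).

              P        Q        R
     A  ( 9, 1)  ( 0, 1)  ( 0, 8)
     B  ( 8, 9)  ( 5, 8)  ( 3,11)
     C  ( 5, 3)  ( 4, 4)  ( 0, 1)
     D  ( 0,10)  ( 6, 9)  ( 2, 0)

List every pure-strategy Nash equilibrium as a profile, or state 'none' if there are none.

(A,P): not NE [P2→R gives 8>1]
(A,Q): not NE [P1→D gives 6>0; P2→R gives 8>1]
(A,R): not NE [P1→B gives 3>0]
(B,P): not NE [P1→A gives 9>8; P2→R gives 11>9]
(B,Q): not NE [P1→D gives 6>5; P2→R gives 11>8]
(B,R): NE
(C,P): not NE [P1→A gives 9>5; P2→Q gives 4>3]
(C,Q): not NE [P1→D gives 6>4]
(C,R): not NE [P1→B gives 3>0; P2→Q gives 4>1]
(D,P): not NE [P1→A gives 9>0]
(D,Q): not NE [P2→P gives 10>9]
(D,R): not NE [P1→B gives 3>2; P2→P gives 10>0]

NE set: (B,R)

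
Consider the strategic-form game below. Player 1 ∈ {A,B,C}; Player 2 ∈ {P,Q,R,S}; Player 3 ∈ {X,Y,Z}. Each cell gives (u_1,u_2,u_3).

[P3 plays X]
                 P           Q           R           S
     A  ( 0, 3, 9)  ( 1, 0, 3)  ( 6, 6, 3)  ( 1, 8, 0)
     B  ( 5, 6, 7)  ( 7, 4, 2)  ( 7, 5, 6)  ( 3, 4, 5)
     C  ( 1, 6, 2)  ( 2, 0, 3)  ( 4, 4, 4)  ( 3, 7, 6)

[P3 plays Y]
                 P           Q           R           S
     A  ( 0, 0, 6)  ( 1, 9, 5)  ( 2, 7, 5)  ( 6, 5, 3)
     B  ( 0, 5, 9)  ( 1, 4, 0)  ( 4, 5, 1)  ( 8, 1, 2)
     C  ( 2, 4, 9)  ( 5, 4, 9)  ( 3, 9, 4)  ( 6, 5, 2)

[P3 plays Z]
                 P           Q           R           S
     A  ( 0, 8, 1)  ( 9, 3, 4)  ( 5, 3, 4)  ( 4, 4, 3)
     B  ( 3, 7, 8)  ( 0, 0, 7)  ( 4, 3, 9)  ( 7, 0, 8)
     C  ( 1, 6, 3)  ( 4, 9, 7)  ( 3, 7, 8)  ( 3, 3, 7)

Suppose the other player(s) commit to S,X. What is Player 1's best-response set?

P1 best: {B,C}

u_1(A vs S,X) = 1
u_1(B vs S,X) = 3
u_1(C vs S,X) = 3
max payoff 3 at {B,C}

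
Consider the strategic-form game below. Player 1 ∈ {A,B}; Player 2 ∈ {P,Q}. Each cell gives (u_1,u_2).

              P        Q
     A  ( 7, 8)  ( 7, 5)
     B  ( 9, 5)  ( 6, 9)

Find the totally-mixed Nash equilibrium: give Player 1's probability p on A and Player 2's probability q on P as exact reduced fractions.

p=4/7, q=1/3

P1 indiff ⇒ q·7+(1-q)·7 = q·9+(1-q)·6 ⇒ q(-2) = (1-q)(-1) ⇒ q = 1/3
P2 indiff ⇒ p·8+(1-p)·5 = p·5+(1-p)·9 ⇒ p(3) = (1-p)(4) ⇒ p = 4/7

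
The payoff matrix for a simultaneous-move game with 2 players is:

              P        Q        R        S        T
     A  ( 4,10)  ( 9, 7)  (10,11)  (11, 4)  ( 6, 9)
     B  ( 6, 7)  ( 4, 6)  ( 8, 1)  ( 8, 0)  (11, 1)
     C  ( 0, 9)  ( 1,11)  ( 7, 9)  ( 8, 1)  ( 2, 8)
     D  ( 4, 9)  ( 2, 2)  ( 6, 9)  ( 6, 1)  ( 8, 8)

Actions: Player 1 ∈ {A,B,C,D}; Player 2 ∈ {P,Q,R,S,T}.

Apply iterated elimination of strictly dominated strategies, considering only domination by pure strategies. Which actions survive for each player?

IESDS → P1:{A,B} P2:{P,R}

P1 drop C (A beats it: P:4>0 Q:9>1 R:10>7 S:11>8 T:6>2)
P1 drop D (B beats it: P:6>4 Q:4>2 R:8>6 S:8>6 T:11>8)
P2 drop Q (P beats it: A:10>7 B:7>6)
P2 drop S (P beats it: A:10>4 B:7>0)
P2 drop T (P beats it: A:10>9 B:7>1)
P1→{A,B} P2→{P,R}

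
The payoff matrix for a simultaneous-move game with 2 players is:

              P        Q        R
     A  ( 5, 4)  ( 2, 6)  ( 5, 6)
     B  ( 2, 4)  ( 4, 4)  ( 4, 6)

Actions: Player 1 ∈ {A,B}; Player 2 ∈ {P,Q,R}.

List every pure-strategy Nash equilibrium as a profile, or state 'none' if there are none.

Nash profiles: (A,R)

(A,P): not NE [P2→R gives 6>4]
(A,Q): not NE [P1→B gives 4>2]
(A,R): NE
(B,P): not NE [P1→A gives 5>2; P2→R gives 6>4]
(B,Q): not NE [P2→R gives 6>4]
(B,R): not NE [P1→A gives 5>4]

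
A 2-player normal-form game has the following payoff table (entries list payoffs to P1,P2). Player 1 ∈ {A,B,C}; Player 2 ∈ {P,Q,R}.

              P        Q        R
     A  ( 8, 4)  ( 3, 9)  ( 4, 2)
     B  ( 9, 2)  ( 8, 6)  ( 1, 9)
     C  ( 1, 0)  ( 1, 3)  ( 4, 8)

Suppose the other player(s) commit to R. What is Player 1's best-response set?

u_1(A vs R) = 4
u_1(B vs R) = 1
u_1(C vs R) = 4
max payoff 4 at {A,C}

BR_1 = {A,C}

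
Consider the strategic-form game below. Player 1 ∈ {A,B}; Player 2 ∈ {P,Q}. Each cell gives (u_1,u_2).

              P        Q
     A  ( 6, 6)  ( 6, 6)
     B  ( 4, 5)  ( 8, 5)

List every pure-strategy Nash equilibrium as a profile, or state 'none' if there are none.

NE set: (A,P), (B,Q)

(A,P): NE
(A,Q): not NE [P1→B gives 8>6]
(B,P): not NE [P1→A gives 6>4]
(B,Q): NE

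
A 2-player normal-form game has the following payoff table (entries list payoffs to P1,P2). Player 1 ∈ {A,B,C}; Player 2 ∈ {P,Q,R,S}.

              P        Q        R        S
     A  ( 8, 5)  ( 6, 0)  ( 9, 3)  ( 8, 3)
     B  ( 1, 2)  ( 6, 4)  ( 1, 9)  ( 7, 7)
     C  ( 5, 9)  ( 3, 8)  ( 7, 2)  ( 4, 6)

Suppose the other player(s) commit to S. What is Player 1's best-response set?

u_1(A vs S) = 8
u_1(B vs S) = 7
u_1(C vs S) = 4
max payoff 8 at {A}

BR_1 = {A}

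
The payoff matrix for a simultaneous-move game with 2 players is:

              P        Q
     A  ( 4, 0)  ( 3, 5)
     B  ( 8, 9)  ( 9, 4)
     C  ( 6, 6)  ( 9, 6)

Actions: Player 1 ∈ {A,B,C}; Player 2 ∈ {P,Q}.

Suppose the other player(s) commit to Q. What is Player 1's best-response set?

BR_1 = {B,C}

u_1(A vs Q) = 3
u_1(B vs Q) = 9
u_1(C vs Q) = 9
max payoff 9 at {B,C}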